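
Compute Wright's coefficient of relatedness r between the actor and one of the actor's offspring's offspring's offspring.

Each parent–offspring link contributes a factor of 1/2, and independent paths through distinct common ancestors add.
Three parent–offspring links: r = (1/2)^3 = 1/8.

0.125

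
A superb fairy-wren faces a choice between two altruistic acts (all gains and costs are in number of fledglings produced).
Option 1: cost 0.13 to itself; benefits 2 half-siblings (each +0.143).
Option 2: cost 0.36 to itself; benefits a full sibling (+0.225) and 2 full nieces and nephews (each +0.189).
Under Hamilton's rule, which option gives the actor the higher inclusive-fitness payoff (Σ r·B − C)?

Option 1: r to a half-sibling = 0.25.
Option 1: Σ r·B − C = (2·0.25·0.143) − 0.13 = -0.0585.
Option 2: r to a full sibling = 0.5.
Option 2: r to a full niece or nephew = 0.25.
Option 2: Σ r·B − C = (1·0.5·0.225 + 2·0.25·0.189) − 0.36 = -0.153.
Option 1 has the higher net inclusive-fitness payoff.

Option 1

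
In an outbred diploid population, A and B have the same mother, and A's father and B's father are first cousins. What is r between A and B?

0.28125

Wright's path rule: contributions from independent ancestry routes add.
A and B are related in two ways: half-sibs through their shared mother (r = 1/4) and second cousins through their fathers (r = 1/32).
r = 1/4 + 1/32 = 9/32 = 0.28125.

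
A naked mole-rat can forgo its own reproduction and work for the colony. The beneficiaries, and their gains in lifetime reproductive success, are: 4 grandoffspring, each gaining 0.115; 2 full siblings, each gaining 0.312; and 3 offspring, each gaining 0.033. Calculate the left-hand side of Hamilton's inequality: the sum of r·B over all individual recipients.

0.4765

r to a grandoffspring = 0.25 (two parent–offspring links: r = (1/2)^2 = 1/4).
r to a full sibling = 1/2 (full sibs share both parents — two paths of length 2: r = 2·(1/2)^2 = 1/2).
r to an offspring = 0.5 (one parent–offspring link: r = (1/2)^1 = 1/2).
Summing one r·B term per recipient: 4·0.25·0.115 + 2·0.5·0.312 + 3·0.5·0.033 = 0.4765.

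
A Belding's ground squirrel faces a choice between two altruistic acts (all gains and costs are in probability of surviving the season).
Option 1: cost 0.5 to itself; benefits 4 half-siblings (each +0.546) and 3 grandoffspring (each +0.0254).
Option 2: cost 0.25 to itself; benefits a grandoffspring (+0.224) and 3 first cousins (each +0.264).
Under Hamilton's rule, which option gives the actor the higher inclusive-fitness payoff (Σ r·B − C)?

Option 1

Option 1: r to a half-sibling = 0.25.
Option 1: r to a grandoffspring = 0.25.
Option 1: Σ r·B − C = (4·0.25·0.546 + 3·0.25·0.0254) − 0.5 = 0.06505.
Option 2: r to a grandoffspring = 0.25.
Option 2: r to a first cousin = 0.125.
Option 2: Σ r·B − C = (1·0.25·0.224 + 3·0.125·0.264) − 0.25 = -0.095.
Option 1 has the higher net inclusive-fitness payoff.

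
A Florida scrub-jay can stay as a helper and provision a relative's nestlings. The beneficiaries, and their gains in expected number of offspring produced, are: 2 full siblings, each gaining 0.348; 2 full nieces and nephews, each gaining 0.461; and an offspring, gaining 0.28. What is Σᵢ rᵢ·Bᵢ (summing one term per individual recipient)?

r to a full sibling = 0.5 (full sibs share both parents — two paths of length 2: r = 2·(1/2)^2 = 1/2).
r to a full niece or nephew = 0.25 (full aunt/uncle↔niece/nephew: two paths of length 3 through the shared grandparent pair: r = 2·(1/2)^3 = 1/4).
r to an offspring = 0.5 (one parent–offspring link: r = (1/2)^1 = 1/2).
Summing one r·B term per recipient: 2·0.5·0.348 + 2·0.25·0.461 + 1·0.5·0.28 = 0.7185.

0.7185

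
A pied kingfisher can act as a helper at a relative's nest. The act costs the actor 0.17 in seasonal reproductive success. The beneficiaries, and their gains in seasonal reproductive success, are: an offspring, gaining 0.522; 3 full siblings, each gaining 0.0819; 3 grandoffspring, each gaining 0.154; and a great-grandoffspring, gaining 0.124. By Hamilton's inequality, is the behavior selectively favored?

Hamilton's rule: the trait is favored when the sum of r·B over every recipient exceeds the actor's cost C.
r to an offspring = 1/2 (one parent–offspring link: r = (1/2)^1 = 1/2).
r to a full sibling = 1/2 (full sibs share both parents — two paths of length 2: r = 2·(1/2)^2 = 1/2).
r to a grandoffspring = 1/4 (two parent–offspring links: r = (1/2)^2 = 1/4).
r to a great-grandoffspring = 0.125 (three parent–offspring links: r = (1/2)^3 = 1/8).
Summing one r·B term per recipient: 1·0.5·0.522 + 3·0.5·0.0819 + 3·0.25·0.154 + 1·0.125·0.124 = 0.51485.
0.51485 > 0.17: the indirect benefit exceeds the cost.

Yes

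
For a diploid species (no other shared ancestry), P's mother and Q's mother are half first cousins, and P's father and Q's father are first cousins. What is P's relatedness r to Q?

0.046875

Relatedness sums over independent paths through distinct common ancestors.
P and Q are related in two ways: half second cousins through their mothers (r = 1/64) and second cousins through their fathers (r = 1/32).
r = 1/64 + 1/32 = 3/64 = 0.046875.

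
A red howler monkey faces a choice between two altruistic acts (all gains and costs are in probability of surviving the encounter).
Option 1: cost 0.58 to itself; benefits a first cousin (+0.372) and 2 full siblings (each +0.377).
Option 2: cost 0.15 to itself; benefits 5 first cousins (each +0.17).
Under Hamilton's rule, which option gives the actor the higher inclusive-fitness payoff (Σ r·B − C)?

Option 2

Option 1: r to a first cousin = 0.125.
Option 1: r to a full sibling = 0.5.
Option 1: Σ r·B − C = (1·0.125·0.372 + 2·0.5·0.377) − 0.58 = -0.1565.
Option 2: r to a first cousin = 0.125.
Option 2: Σ r·B − C = (5·0.125·0.17) − 0.15 = -0.04375.
Option 2 has the higher net inclusive-fitness payoff.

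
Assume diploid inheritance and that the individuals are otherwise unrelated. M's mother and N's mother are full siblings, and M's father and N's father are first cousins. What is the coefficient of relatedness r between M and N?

0.15625

Relatedness sums over independent paths through distinct common ancestors.
M and N are related in two ways: first cousins through their mothers (r = 1/8) and second cousins through their fathers (r = 1/32).
r = 1/8 + 1/32 = 0.15625.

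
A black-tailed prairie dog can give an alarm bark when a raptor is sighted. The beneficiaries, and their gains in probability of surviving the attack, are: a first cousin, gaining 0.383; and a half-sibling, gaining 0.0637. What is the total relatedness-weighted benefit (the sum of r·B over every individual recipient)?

0.0638

r to a first cousin = 0.125 (first cousins share one grandparent pair — two paths of length 4: r = 2·(1/2)^4 = 1/8).
r to a half-sibling = 0.25 (half-sibs share one parent — one path of length 2: r = (1/2)^2 = 1/4).
Summing one r·B term per recipient: 1·0.125·0.383 + 1·0.25·0.0637 = 0.0638.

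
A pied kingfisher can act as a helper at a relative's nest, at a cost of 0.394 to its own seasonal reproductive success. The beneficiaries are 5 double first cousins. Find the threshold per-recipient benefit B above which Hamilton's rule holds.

r to a double first cousin = 1/4 (double first cousins share both grandparent pairs — four paths of length 4: r = 4·(1/2)^4 = 1/4).
Hamilton's rule with n recipients of equal r: n·r·B > C, so B > C/(n·r) = 0.394/(5·0.25) = 0.3152.

0.3152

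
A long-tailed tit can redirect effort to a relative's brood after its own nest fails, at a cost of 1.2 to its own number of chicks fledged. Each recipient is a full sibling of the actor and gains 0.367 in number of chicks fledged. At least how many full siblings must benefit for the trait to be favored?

7

r to a full sibling = 0.5 (full sibs share both parents — two paths of length 2: r = 2·(1/2)^2 = 1/2).
Hamilton's rule: n·r·B > C  ⇒  n > C/(r·B) = 1.2/(0.5·0.367) = 6.54.
The smallest integer exceeding 6.54 is 7.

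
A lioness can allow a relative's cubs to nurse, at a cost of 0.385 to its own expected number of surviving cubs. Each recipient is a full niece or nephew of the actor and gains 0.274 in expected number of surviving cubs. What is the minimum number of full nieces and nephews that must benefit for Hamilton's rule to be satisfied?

6

r to a full niece or nephew = 1/4 (full aunt/uncle↔niece/nephew: two paths of length 3 through the shared grandparent pair: r = 2·(1/2)^3 = 1/4).
Hamilton's rule: n·r·B > C  ⇒  n > C/(r·B) = 0.385/(0.25·0.274) = 5.62.
The smallest integer exceeding 5.62 is 6.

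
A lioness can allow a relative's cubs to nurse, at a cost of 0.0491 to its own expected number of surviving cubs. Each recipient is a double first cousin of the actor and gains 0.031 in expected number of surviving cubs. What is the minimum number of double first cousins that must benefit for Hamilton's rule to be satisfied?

r to a double first cousin = 1/4 (double first cousins share both grandparent pairs — four paths of length 4: r = 4·(1/2)^4 = 1/4).
Hamilton's rule: n·r·B > C  ⇒  n > C/(r·B) = 0.0491/(0.25·0.031) = 6.335.
The smallest integer exceeding 6.335 is 7.

7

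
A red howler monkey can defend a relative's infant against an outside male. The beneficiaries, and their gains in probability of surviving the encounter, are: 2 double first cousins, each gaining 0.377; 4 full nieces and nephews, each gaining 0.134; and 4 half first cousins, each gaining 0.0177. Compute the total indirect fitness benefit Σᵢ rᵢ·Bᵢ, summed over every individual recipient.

r to a double first cousin = 1/4 (double first cousins share both grandparent pairs — four paths of length 4: r = 4·(1/2)^4 = 1/4).
r to a full niece or nephew = 1/4 (full aunt/uncle↔niece/nephew: two paths of length 3 through the shared grandparent pair: r = 2·(1/2)^3 = 1/4).
r to a half first cousin = 1/16 (half first cousins share one grandparent — one path of length 4: r = (1/2)^4 = 1/16).
Summing one r·B term per recipient: 2·0.25·0.377 + 4·0.25·0.134 + 4·0.0625·0.0177 = 0.326925.

0.326925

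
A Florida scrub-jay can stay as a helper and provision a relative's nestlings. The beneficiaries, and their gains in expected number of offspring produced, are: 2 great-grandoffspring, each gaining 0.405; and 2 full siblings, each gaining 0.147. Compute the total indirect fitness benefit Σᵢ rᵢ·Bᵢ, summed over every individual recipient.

0.24825

r to a great-grandoffspring = 0.125 (three parent–offspring links: r = (1/2)^3 = 1/8).
r to a full sibling = 1/2 (full sibs share both parents — two paths of length 2: r = 2·(1/2)^2 = 1/2).
Summing one r·B term per recipient: 2·0.125·0.405 + 2·0.5·0.147 = 0.24825.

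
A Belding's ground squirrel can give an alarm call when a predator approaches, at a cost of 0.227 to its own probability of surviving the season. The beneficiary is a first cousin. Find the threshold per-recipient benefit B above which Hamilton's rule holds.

r to a first cousin = 1/8 (first cousins share one grandparent pair — two paths of length 4: r = 2·(1/2)^4 = 1/8).
Hamilton's rule with n recipients of equal r: n·r·B > C, so B > C/(n·r) = 0.227/(1·0.125) = 1.816.

1.816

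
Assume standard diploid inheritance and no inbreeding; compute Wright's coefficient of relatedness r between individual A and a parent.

0.5

Each parent–offspring link contributes a factor of 1/2, and independent paths through distinct common ancestors add.
One parent–offspring link: r = (1/2)^1 = 1/2.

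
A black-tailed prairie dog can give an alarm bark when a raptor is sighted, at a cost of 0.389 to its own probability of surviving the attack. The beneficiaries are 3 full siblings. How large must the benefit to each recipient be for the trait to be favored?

r to a full sibling = 1/2 (full sibs share both parents — two paths of length 2: r = 2·(1/2)^2 = 1/2).
Hamilton's rule with n recipients of equal r: n·r·B > C, so B > C/(n·r) = 0.389/(3·0.5) = 0.2593.

0.2593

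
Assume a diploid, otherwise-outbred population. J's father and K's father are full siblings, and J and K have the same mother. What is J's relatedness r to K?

0.375

Relatedness sums over independent paths through distinct common ancestors.
J and K are related in two ways: first cousins through their fathers (r = 1/8) and half-sibs through their shared mother (r = 1/4).
r = 1/8 + 1/4 = 0.375.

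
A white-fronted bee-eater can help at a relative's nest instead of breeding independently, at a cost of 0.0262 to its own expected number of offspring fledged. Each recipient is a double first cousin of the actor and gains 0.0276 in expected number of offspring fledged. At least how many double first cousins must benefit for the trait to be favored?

r to a double first cousin = 1/4 (double first cousins share both grandparent pairs — four paths of length 4: r = 4·(1/2)^4 = 1/4).
Hamilton's rule: n·r·B > C  ⇒  n > C/(r·B) = 0.0262/(0.25·0.0276) = 3.797.
The smallest integer exceeding 3.797 is 4.

4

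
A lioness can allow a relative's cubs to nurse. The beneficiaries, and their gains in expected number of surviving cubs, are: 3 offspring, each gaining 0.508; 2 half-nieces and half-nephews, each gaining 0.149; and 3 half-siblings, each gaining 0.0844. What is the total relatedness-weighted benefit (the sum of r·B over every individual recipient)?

0.86255

r to an offspring = 1/2 (one parent–offspring link: r = (1/2)^1 = 1/2).
r to a half-niece or half-nephew = 1/8 (half-aunt/uncle↔niece/nephew: one path of length 3: r = (1/2)^3 = 1/8).
r to a half-sibling = 1/4 (half-sibs share one parent — one path of length 2: r = (1/2)^2 = 1/4).
Summing one r·B term per recipient: 3·0.5·0.508 + 2·0.125·0.149 + 3·0.25·0.0844 = 0.86255.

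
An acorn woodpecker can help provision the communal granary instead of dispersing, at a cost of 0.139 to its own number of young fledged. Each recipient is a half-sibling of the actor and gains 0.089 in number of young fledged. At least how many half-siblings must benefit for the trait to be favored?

7

r to a half-sibling = 0.25 (half-sibs share one parent — one path of length 2: r = (1/2)^2 = 1/4).
Hamilton's rule: n·r·B > C  ⇒  n > C/(r·B) = 0.139/(0.25·0.089) = 6.247.
The smallest integer exceeding 6.247 is 7.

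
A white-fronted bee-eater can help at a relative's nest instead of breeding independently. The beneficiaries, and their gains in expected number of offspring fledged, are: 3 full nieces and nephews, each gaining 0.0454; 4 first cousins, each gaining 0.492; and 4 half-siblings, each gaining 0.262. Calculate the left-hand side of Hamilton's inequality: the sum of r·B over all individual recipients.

r to a full niece or nephew = 1/4 (full aunt/uncle↔niece/nephew: two paths of length 3 through the shared grandparent pair: r = 2·(1/2)^3 = 1/4).
r to a first cousin = 1/8 (first cousins share one grandparent pair — two paths of length 4: r = 2·(1/2)^4 = 1/8).
r to a half-sibling = 0.25 (half-sibs share one parent — one path of length 2: r = (1/2)^2 = 1/4).
Summing one r·B term per recipient: 3·0.25·0.0454 + 4·0.125·0.492 + 4·0.25·0.262 = 0.54205.

0.54205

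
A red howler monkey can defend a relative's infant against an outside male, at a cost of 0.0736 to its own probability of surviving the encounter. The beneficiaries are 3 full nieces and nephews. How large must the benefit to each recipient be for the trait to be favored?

r to a full niece or nephew = 0.25 (full aunt/uncle↔niece/nephew: two paths of length 3 through the shared grandparent pair: r = 2·(1/2)^3 = 1/4).
Hamilton's rule with n recipients of equal r: n·r·B > C, so B > C/(n·r) = 0.0736/(3·0.25) = 0.0981.

0.0981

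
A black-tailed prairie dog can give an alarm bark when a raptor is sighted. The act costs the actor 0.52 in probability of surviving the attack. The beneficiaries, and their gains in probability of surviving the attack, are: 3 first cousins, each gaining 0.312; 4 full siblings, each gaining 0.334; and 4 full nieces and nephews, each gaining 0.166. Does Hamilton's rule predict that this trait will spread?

Yes

Hamilton's rule: the trait is favored when the sum of r·B over every recipient exceeds the actor's cost C.
r to a first cousin = 1/8 (first cousins share one grandparent pair — two paths of length 4: r = 2·(1/2)^4 = 1/8).
r to a full sibling = 1/2 (full sibs share both parents — two paths of length 2: r = 2·(1/2)^2 = 1/2).
r to a full niece or nephew = 1/4 (full aunt/uncle↔niece/nephew: two paths of length 3 through the shared grandparent pair: r = 2·(1/2)^3 = 1/4).
Summing one r·B term per recipient: 3·0.125·0.312 + 4·0.5·0.334 + 4·0.25·0.166 = 0.951.
0.951 > 0.52: the indirect benefit exceeds the cost.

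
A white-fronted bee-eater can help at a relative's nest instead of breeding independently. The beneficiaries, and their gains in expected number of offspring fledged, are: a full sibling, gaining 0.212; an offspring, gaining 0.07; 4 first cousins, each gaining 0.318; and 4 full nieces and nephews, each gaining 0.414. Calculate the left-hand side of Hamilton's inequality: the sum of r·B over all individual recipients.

r to a full sibling = 0.5 (full sibs share both parents — two paths of length 2: r = 2·(1/2)^2 = 1/2).
r to an offspring = 1/2 (one parent–offspring link: r = (1/2)^1 = 1/2).
r to a first cousin = 1/8 (first cousins share one grandparent pair — two paths of length 4: r = 2·(1/2)^4 = 1/8).
r to a full niece or nephew = 0.25 (full aunt/uncle↔niece/nephew: two paths of length 3 through the shared grandparent pair: r = 2·(1/2)^3 = 1/4).
Summing one r·B term per recipient: 1·0.5·0.212 + 1·0.5·0.07 + 4·0.125·0.318 + 4·0.25·0.414 = 0.714.

0.714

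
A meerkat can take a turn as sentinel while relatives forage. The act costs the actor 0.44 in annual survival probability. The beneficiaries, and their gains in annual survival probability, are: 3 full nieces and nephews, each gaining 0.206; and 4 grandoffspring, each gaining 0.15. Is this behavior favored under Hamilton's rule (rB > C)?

No

Hamilton's rule: the trait is favored when the sum of r·B over every recipient exceeds the actor's cost C.
r to a full niece or nephew = 0.25 (full aunt/uncle↔niece/nephew: two paths of length 3 through the shared grandparent pair: r = 2·(1/2)^3 = 1/4).
r to a grandoffspring = 1/4 (two parent–offspring links: r = (1/2)^2 = 1/4).
Summing one r·B term per recipient: 3·0.25·0.206 + 4·0.25·0.15 = 0.3045.
0.3045 < 0.44: the indirect benefit is less than the cost.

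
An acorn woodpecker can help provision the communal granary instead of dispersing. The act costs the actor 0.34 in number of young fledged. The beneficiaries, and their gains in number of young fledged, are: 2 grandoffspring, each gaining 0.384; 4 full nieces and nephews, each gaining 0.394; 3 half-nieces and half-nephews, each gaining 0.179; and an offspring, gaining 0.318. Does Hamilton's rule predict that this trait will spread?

Hamilton's rule: the trait is favored when the sum of r·B over every recipient exceeds the actor's cost C.
r to a grandoffspring = 0.25 (two parent–offspring links: r = (1/2)^2 = 1/4).
r to a full niece or nephew = 0.25 (full aunt/uncle↔niece/nephew: two paths of length 3 through the shared grandparent pair: r = 2·(1/2)^3 = 1/4).
r to a half-niece or half-nephew = 0.125 (half-aunt/uncle↔niece/nephew: one path of length 3: r = (1/2)^3 = 1/8).
r to an offspring = 1/2 (one parent–offspring link: r = (1/2)^1 = 1/2).
Summing one r·B term per recipient: 2·0.25·0.384 + 4·0.25·0.394 + 3·0.125·0.179 + 1·0.5·0.318 = 0.812125.
0.812125 > 0.34: the indirect benefit exceeds the cost.

Yes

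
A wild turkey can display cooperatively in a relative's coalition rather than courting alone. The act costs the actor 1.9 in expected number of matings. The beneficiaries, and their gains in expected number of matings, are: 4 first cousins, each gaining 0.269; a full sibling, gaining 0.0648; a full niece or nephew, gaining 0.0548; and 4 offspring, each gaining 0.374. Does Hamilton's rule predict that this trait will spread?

Hamilton's rule: the trait is favored when the sum of r·B over every recipient exceeds the actor's cost C.
r to a first cousin = 0.125 (first cousins share one grandparent pair — two paths of length 4: r = 2·(1/2)^4 = 1/8).
r to a full sibling = 0.5 (full sibs share both parents — two paths of length 2: r = 2·(1/2)^2 = 1/2).
r to a full niece or nephew = 1/4 (full aunt/uncle↔niece/nephew: two paths of length 3 through the shared grandparent pair: r = 2·(1/2)^3 = 1/4).
r to an offspring = 1/2 (one parent–offspring link: r = (1/2)^1 = 1/2).
Summing one r·B term per recipient: 4·0.125·0.269 + 1·0.5·0.0648 + 1·0.25·0.0548 + 4·0.5·0.374 = 0.9286.
0.9286 < 1.9: the indirect benefit is less than the cost.

No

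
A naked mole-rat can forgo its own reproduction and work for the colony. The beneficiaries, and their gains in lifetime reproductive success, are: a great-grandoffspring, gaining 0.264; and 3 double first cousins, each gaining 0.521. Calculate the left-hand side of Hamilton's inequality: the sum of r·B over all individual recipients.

0.42375

r to a great-grandoffspring = 1/8 (three parent–offspring links: r = (1/2)^3 = 1/8).
r to a double first cousin = 0.25 (double first cousins share both grandparent pairs — four paths of length 4: r = 4·(1/2)^4 = 1/4).
Summing one r·B term per recipient: 1·0.125·0.264 + 3·0.25·0.521 = 0.42375.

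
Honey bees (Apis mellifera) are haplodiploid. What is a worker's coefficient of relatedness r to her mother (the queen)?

0.5

One meiotic link between diploid queen and diploid daughter: r = 1/2.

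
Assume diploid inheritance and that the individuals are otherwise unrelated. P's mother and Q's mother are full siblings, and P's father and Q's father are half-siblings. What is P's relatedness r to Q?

0.1875

Wright's path rule: contributions from independent ancestry routes add.
P and Q are related in two ways: first cousins through their mothers (r = 1/8) and half first cousins through their fathers (r = 1/16).
r = 1/8 + 1/16 = 0.1875.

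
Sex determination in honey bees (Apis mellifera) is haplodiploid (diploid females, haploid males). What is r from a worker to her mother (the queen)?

One meiotic link between diploid queen and diploid daughter: r = 1/2.

0.5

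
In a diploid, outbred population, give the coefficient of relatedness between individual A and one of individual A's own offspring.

0.5

Each parent–offspring link contributes a factor of 1/2, and independent paths through distinct common ancestors add.
One parent–offspring link: r = (1/2)^1 = 1/2.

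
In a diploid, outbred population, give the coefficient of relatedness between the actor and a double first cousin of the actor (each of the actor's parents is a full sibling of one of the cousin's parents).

Each parent–offspring link contributes a factor of 1/2, and independent paths through distinct common ancestors add.
Double first cousins share both grandparent pairs — four paths of length 4: r = 4·(1/2)^4 = 1/4.

0.25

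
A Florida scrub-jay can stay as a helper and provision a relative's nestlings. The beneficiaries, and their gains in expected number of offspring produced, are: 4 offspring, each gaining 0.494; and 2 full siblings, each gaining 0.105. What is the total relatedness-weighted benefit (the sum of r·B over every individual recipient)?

r to an offspring = 1/2 (one parent–offspring link: r = (1/2)^1 = 1/2).
r to a full sibling = 1/2 (full sibs share both parents — two paths of length 2: r = 2·(1/2)^2 = 1/2).
Summing one r·B term per recipient: 4·0.5·0.494 + 2·0.5·0.105 = 1.093.

1.093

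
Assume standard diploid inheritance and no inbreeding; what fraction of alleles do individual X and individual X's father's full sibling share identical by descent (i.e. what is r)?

0.25

Each parent–offspring link contributes a factor of 1/2, and independent paths through distinct common ancestors add.
Full aunt/uncle↔niece/nephew: two paths of length 3 through the shared grandparent pair: r = 2·(1/2)^3 = 1/4.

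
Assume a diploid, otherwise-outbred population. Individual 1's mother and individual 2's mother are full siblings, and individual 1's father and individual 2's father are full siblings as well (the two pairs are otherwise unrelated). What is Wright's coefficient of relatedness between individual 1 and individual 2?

0.25

Independent pedigree routes through distinct common ancestors add.
Individual 1 and individual 2 are related in two ways: first cousins through their mothers (r = 1/8) and first cousins through their fathers (r = 1/8) — i.e. double first cousins.
r = 1/8 + 1/8 = 1/4 = 0.25.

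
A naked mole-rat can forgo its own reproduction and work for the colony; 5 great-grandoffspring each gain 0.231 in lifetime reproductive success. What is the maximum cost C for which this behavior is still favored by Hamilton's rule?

0.144375

r to a great-grandoffspring = 0.125 (three parent–offspring links: r = (1/2)^3 = 1/8).
Hamilton's rule: n·r·B > C, so the trait is favored while C < n·r·B = 5·0.125·0.231 = 0.144375.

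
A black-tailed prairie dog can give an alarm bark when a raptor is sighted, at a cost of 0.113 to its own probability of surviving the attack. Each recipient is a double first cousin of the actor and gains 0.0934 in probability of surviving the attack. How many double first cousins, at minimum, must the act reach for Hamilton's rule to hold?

r to a double first cousin = 0.25 (double first cousins share both grandparent pairs — four paths of length 4: r = 4·(1/2)^4 = 1/4).
Hamilton's rule: n·r·B > C  ⇒  n > C/(r·B) = 0.113/(0.25·0.0934) = 4.839.
The smallest integer exceeding 4.839 is 5.

5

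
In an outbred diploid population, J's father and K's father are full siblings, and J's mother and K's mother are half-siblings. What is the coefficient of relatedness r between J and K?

Independent pedigree routes through distinct common ancestors add.
J and K are related in two ways: first cousins through their fathers (r = 1/8) and half first cousins through their mothers (r = 1/16).
r = 1/8 + 1/16 = 3/16 = 0.1875.

0.1875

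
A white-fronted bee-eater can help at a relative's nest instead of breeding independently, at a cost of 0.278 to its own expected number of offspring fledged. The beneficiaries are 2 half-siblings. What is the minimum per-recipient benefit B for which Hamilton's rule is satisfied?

0.556

r to a half-sibling = 0.25 (half-sibs share one parent — one path of length 2: r = (1/2)^2 = 1/4).
Hamilton's rule with n recipients of equal r: n·r·B > C, so B > C/(n·r) = 0.278/(2·0.25) = 0.556.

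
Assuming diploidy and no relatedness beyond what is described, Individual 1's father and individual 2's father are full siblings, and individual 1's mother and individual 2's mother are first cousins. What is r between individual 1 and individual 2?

Relatedness sums over independent paths through distinct common ancestors.
Individual 1 and individual 2 are related in two ways: first cousins through their fathers (r = 1/8) and second cousins through their mothers (r = 1/32).
r = 1/8 + 1/32 = 5/32 = 0.15625.

0.15625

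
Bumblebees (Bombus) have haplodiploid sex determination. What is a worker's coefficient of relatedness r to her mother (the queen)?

0.5

One meiotic link between diploid queen and diploid daughter: r = 1/2.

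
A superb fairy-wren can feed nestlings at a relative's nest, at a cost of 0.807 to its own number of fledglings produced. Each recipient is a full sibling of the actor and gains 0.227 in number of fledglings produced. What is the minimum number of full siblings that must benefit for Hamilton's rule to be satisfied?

8

r to a full sibling = 0.5 (full sibs share both parents — two paths of length 2: r = 2·(1/2)^2 = 1/2).
Hamilton's rule: n·r·B > C  ⇒  n > C/(r·B) = 0.807/(0.5·0.227) = 7.11.
The smallest integer exceeding 7.11 is 8.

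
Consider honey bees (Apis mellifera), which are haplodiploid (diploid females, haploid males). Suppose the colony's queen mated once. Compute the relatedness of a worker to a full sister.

Haplodiploid full sisters inherit their father's entire haploid genome identically (contributing 1/2) and on average half of their mother's contribution (1/2 · 1/2 = 1/4); r = 1/2 + 1/4 = 3/4.

0.75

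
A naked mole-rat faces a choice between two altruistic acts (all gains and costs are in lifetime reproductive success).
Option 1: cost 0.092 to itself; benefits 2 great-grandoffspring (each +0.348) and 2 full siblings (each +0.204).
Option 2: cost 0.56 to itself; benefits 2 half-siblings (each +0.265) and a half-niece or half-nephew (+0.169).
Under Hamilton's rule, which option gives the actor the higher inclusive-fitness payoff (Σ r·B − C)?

Option 1: r to a great-grandoffspring = 0.125.
Option 1: r to a full sibling = 0.5.
Option 1: Σ r·B − C = (2·0.125·0.348 + 2·0.5·0.204) − 0.092 = 0.199.
Option 2: r to a half-sibling = 0.25.
Option 2: r to a half-niece or half-nephew = 0.125.
Option 2: Σ r·B − C = (2·0.25·0.265 + 1·0.125·0.169) − 0.56 = -0.406375.
Option 1 has the higher net inclusive-fitness payoff.

Option 1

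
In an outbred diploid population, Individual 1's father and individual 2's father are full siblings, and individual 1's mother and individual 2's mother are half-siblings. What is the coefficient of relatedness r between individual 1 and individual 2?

0.1875

Relatedness sums over independent paths through distinct common ancestors.
Individual 1 and individual 2 are related in two ways: first cousins through their fathers (r = 1/8) and half first cousins through their mothers (r = 1/16).
r = 1/8 + 1/16 = 0.1875.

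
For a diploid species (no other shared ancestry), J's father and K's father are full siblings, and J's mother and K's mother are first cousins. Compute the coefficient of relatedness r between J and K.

0.15625

Wright's path rule: contributions from independent ancestry routes add.
J and K are related in two ways: first cousins through their fathers (r = 1/8) and second cousins through their mothers (r = 1/32).
r = 1/8 + 1/32 = 0.15625.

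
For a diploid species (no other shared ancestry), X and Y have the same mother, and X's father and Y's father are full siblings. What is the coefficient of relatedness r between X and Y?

0.375

Wright's path rule: contributions from independent ancestry routes add.
X and Y are related in two ways: half-sibs through their shared mother (r = 1/4) and first cousins through their fathers (r = 1/8).
r = 1/4 + 1/8 = 0.375.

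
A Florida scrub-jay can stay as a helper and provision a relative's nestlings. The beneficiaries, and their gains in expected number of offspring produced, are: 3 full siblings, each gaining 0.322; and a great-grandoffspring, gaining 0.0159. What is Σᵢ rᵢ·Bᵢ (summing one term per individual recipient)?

0.4849875

r to a full sibling = 0.5 (full sibs share both parents — two paths of length 2: r = 2·(1/2)^2 = 1/2).
r to a great-grandoffspring = 1/8 (three parent–offspring links: r = (1/2)^3 = 1/8).
Summing one r·B term per recipient: 3·0.5·0.322 + 1·0.125·0.0159 = 0.4849875.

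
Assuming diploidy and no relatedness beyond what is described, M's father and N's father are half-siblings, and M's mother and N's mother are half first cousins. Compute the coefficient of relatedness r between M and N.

0.078125

Relatedness sums over independent paths through distinct common ancestors.
M and N are related in two ways: half first cousins through their fathers (r = 1/16) and half second cousins through their mothers (r = 1/64).
r = 1/16 + 1/64 = 5/64 = 0.078125.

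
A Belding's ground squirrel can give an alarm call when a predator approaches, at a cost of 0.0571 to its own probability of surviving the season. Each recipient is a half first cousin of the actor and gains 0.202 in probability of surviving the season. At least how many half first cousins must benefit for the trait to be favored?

r to a half first cousin = 1/16 (half first cousins share one grandparent — one path of length 4: r = (1/2)^4 = 1/16).
Hamilton's rule: n·r·B > C  ⇒  n > C/(r·B) = 0.0571/(0.0625·0.202) = 4.523.
The smallest integer exceeding 4.523 is 5.

5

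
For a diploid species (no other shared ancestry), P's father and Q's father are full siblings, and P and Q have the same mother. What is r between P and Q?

0.375

Relatedness sums over independent paths through distinct common ancestors.
P and Q are related in two ways: first cousins through their fathers (r = 1/8) and half-sibs through their shared mother (r = 1/4).
r = 1/8 + 1/4 = 0.375.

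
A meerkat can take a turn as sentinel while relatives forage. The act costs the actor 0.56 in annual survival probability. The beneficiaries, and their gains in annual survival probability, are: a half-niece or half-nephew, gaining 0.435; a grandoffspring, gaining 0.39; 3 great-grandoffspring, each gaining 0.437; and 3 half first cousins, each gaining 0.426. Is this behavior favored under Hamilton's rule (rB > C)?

No

Hamilton's rule: the trait is favored when the sum of r·B over every recipient exceeds the actor's cost C.
r to a half-niece or half-nephew = 0.125 (half-aunt/uncle↔niece/nephew: one path of length 3: r = (1/2)^3 = 1/8).
r to a grandoffspring = 1/4 (two parent–offspring links: r = (1/2)^2 = 1/4).
r to a great-grandoffspring = 0.125 (three parent–offspring links: r = (1/2)^3 = 1/8).
r to a half first cousin = 0.0625 (half first cousins share one grandparent — one path of length 4: r = (1/2)^4 = 1/16).
Summing one r·B term per recipient: 1·0.125·0.435 + 1·0.25·0.39 + 3·0.125·0.437 + 3·0.0625·0.426 = 0.395625.
0.395625 < 0.56: the indirect benefit is less than the cost.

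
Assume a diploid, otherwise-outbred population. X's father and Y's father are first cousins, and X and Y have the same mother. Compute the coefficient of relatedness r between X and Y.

With two independent routes of shared ancestry, r is the sum of the two contributions.
X and Y are related in two ways: second cousins through their fathers (r = 1/32) and half-sibs through their shared mother (r = 1/4).
r = 1/32 + 1/4 = 0.28125.

0.28125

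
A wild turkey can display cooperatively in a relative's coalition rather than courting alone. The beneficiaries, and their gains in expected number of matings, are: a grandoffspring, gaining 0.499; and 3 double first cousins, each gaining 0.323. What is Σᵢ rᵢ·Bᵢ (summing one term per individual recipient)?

0.367

r to a grandoffspring = 1/4 (two parent–offspring links: r = (1/2)^2 = 1/4).
r to a double first cousin = 0.25 (double first cousins share both grandparent pairs — four paths of length 4: r = 4·(1/2)^4 = 1/4).
Summing one r·B term per recipient: 1·0.25·0.499 + 3·0.25·0.323 = 0.367.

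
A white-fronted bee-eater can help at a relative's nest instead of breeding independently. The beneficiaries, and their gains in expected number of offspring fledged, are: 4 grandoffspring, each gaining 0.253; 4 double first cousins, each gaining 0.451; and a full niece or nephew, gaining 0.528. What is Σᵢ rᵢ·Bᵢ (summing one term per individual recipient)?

0.836

r to a grandoffspring = 1/4 (two parent–offspring links: r = (1/2)^2 = 1/4).
r to a double first cousin = 1/4 (double first cousins share both grandparent pairs — four paths of length 4: r = 4·(1/2)^4 = 1/4).
r to a full niece or nephew = 1/4 (full aunt/uncle↔niece/nephew: two paths of length 3 through the shared grandparent pair: r = 2·(1/2)^3 = 1/4).
Summing one r·B term per recipient: 4·0.25·0.253 + 4·0.25·0.451 + 1·0.25·0.528 = 0.836.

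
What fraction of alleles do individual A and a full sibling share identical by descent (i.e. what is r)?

Each parent–offspring link contributes a factor of 1/2, and independent paths through distinct common ancestors add.
Full sibs share both parents — two paths of length 2: r = 2·(1/2)^2 = 1/2.

0.5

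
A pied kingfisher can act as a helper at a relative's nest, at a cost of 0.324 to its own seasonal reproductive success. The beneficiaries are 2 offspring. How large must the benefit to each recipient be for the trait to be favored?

0.324

r to an offspring = 1/2 (one parent–offspring link: r = (1/2)^1 = 1/2).
Hamilton's rule with n recipients of equal r: n·r·B > C, so B > C/(n·r) = 0.324/(2·0.5) = 0.324.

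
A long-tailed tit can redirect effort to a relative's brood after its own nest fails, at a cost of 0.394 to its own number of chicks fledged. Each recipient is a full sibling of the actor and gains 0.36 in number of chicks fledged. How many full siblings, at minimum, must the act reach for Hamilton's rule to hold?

r to a full sibling = 0.5 (full sibs share both parents — two paths of length 2: r = 2·(1/2)^2 = 1/2).
Hamilton's rule: n·r·B > C  ⇒  n > C/(r·B) = 0.394/(0.5·0.36) = 2.189.
The smallest integer exceeding 2.189 is 3.

3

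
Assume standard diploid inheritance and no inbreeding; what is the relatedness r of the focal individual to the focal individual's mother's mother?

0.25

Each parent–offspring link contributes a factor of 1/2, and independent paths through distinct common ancestors add.
Two parent–offspring links: r = (1/2)^2 = 1/4.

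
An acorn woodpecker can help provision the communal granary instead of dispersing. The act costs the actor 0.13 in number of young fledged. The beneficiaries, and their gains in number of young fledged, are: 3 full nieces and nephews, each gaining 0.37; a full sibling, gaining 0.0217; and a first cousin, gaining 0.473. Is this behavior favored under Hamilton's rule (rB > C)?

Hamilton's rule: the trait is favored when the sum of r·B over every recipient exceeds the actor's cost C.
r to a full niece or nephew = 1/4 (full aunt/uncle↔niece/nephew: two paths of length 3 through the shared grandparent pair: r = 2·(1/2)^3 = 1/4).
r to a full sibling = 0.5 (full sibs share both parents — two paths of length 2: r = 2·(1/2)^2 = 1/2).
r to a first cousin = 0.125 (first cousins share one grandparent pair — two paths of length 4: r = 2·(1/2)^4 = 1/8).
Summing one r·B term per recipient: 3·0.25·0.37 + 1·0.5·0.0217 + 1·0.125·0.473 = 0.347475.
0.347475 > 0.13: the indirect benefit exceeds the cost.

Yes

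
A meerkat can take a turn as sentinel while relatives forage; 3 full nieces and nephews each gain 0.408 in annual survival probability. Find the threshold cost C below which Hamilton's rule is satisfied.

0.306

r to a full niece or nephew = 0.25 (full aunt/uncle↔niece/nephew: two paths of length 3 through the shared grandparent pair: r = 2·(1/2)^3 = 1/4).
Hamilton's rule: n·r·B > C, so the trait is favored while C < n·r·B = 3·0.25·0.408 = 0.306.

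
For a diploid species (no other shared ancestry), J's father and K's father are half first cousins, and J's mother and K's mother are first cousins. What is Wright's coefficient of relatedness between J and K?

With two independent routes of shared ancestry, r is the sum of the two contributions.
J and K are related in two ways: half second cousins through their fathers (r = 1/64) and second cousins through their mothers (r = 1/32).
r = 1/64 + 1/32 = 0.046875.

0.046875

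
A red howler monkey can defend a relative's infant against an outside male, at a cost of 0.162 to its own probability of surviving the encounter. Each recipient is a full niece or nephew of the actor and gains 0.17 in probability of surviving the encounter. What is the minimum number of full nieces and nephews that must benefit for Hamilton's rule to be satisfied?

r to a full niece or nephew = 1/4 (full aunt/uncle↔niece/nephew: two paths of length 3 through the shared grandparent pair: r = 2·(1/2)^3 = 1/4).
Hamilton's rule: n·r·B > C  ⇒  n > C/(r·B) = 0.162/(0.25·0.17) = 3.812.
The smallest integer exceeding 3.812 is 4.

4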